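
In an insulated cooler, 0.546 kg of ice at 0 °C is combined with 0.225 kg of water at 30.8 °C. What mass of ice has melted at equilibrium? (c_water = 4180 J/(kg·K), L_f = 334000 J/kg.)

Heat available from the water dropping to 0 °C: 0.225·4180·30.8 = 28967 J.
Melting all 0.546 kg of ice would need 0.546·334000 = 182364 J.
That's not enough to melt it all — equilibrium is at 0 °C with ice remaining.
m_melt = 28967 / L_f = 0.08673 kg.

m_melted ≈ 0.0867 kg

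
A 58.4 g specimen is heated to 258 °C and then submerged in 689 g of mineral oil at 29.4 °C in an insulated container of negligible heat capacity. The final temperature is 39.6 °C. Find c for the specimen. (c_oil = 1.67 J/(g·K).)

m_s c (T_s − T_f) = m_oil c_oil (T_f − T_0):
58.4·c·(258 − 39.6) = 689·1.67·(39.6 − 29.4)
12755 c = 11736  ⇒  c ≈ 0.9202 J/(g·K)

c ≈ 0.92 J/(g·K)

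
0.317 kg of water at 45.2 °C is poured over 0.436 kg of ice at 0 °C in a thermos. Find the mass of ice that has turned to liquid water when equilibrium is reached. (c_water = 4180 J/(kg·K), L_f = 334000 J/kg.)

Heat available from the water dropping to 0 °C: 0.317×4180×45.2 = 59893 J.
Melting all 0.436 kg of ice would need 0.436×334000 = 145624 J.
59893 J < 145624 J, so only part of the ice melts and the system sits at 0 °C.
m_melted×334000 = 59893  ⇒  m_melted ≈ 0.1793 kg.

m_melted ≈ 0.179 kg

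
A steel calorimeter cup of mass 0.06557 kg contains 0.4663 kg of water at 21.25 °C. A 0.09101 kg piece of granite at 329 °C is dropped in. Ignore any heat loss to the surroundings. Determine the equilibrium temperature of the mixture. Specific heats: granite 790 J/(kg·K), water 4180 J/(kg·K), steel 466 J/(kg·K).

T_f ≈ 32.0 °C

Let T be the final temperature. ΣQ_i = 0:
0.09101×790×(T − 329) + 0.4663×4180×(T − 21.25) + 0.06557×466×(T − 21.25) = 0
71.9(T − 329) + 1949.1(T − 21.25) + 30.56(T − 21.25) = 0
2051.6 T = 65723
T = 65723/2051.6 ≈ 32.04 °C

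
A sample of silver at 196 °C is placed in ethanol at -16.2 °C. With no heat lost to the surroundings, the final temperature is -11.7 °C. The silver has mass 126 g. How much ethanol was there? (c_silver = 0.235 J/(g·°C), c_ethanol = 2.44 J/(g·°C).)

|Q_silver| = |Q_ethanol|:
126·0.235·(196 − -11.7) = m·2.44·(-11.7 − (-16.2))
10.98 m = 6150  ⇒  m ≈ 560.1 g

m ≈ 560 g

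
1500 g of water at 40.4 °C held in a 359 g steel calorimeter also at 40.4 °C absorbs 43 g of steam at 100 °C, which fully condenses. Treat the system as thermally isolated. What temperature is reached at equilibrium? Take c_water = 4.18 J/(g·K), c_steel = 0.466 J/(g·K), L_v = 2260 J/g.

Taking heat into each body as positive, Σ m c ΔT = 0:
steam→water at 100 °C releases m L_v = 43·2260 = 97180
  condensate cools 100→T: 43·4.18·(T − 100) = 179.74(T − 100)
  original water: 6270(T − 40.4)
  steel cup: 359·0.466·(T − 40.4) = 167.29(T − 40.4)
6617 T = 97180 + 17974 + 260067 = 375221
T ≈ 56.71 °C (< 100 °C, so full condensation is consistent).

T_f ≈ 56.7 °C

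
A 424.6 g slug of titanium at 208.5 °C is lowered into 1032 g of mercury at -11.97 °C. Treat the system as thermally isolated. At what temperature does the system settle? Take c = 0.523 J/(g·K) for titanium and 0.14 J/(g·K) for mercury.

T_f ≈ 121.6 °C

|Q_titanium| = |Q_mercury|:
424.6×0.523×(208.5 − T) = 1032×0.14×(T − (-11.97))
222.07(208.5 − T) = 144.48(T − (-11.97))
366.55 T = 44571  ⇒  T ≈ 121.60 °C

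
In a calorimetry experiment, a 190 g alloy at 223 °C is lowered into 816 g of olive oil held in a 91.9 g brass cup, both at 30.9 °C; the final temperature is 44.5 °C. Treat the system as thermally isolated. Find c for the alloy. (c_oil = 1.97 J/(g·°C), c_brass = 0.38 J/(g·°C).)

c ≈ 0.659 J/(g·°C)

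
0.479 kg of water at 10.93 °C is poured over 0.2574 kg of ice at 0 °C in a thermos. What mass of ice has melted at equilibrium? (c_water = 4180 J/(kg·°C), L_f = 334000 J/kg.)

m_melted ≈ 0.0655 kg

Cooling the water to 0 °C releases 0.479×4180×10.93 = 21884 J.
Fully melting the ice requires m_ice L_f = 0.2574×334000 = 85972 J.
Since 21884 < 85972 J, not all the ice melts; equilibrium is at 0 °C.
Mass melted = 21884/334000 ≈ 0.06552 kg.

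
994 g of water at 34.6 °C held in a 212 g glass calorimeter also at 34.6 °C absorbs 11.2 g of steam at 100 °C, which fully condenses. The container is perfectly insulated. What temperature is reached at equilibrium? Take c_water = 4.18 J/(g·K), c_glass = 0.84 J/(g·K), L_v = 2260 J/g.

T_f ≈ 41.1 °C

Let T be the final temperature. ΣQ_i = 0:
latent heat released on condensation: 11.2·2260 = 25312; condensate cools 100→T: 11.2·4.18·(T − 100) = 46.82(T − 100); original water: 4154.9(T − 34.6); glass cup: 212·0.84·(T − 34.6) = 178.08(T − 34.6)
4379.8 T = 25312 + 4681.6 + 149922 = 179915
T ≈ 41.08 °C, under the boiling point, so the assumption holds.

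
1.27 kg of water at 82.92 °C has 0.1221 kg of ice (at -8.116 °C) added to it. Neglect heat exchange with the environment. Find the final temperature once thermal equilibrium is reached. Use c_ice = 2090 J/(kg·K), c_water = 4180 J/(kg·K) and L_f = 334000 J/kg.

Heat gained plus heat lost sum to zero:
warm ice to 0 °C: 0.1221×2090×(0 − (-8.116)) = 2071.1; latent heat to melt: 0.1221×334000 = 40781; meltwater 0→T: 0.1221×4180×T = 510.38 T; water: 5308.6(T − 82.92)
5819 T = 440189 − 42853 = 397337
T ≈ 68.28 °C — above 0 °C, consistent with complete melting.

T_f ≈ 68.3 °C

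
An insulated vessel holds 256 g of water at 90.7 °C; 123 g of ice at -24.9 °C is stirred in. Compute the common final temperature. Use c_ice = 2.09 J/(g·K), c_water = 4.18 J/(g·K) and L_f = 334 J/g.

Let T be the final temperature. ΣQ_i = 0:
warm ice to 0 °C: 123·2.09·(0 − (-24.9)) = 6401
  latent heat to melt: 123·334 = 41082
  warm the meltwater: 514.14 T
  water cools: 256·4.18·(T − 90.7) = 1070.1(T − 90.7)
1584.2 T = 97056 − 47483 = 49573
T ≈ 31.29 °C. Since T > 0 °C, the all-ice-melts assumption holds.

T_f ≈ 31.3 °C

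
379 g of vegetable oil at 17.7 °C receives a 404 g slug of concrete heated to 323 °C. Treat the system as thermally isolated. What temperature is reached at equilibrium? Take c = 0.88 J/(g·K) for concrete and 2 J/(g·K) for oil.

T_f ≈ 115.2 °C

Heat lost by the concrete equals heat gained by the oil:
404·0.88·(323 − T) = 379·2·(T − 17.7)
355.52(323 − T) = 758(T − 17.7)
1113.5 T = 128250  ⇒  T ≈ 115.17 °C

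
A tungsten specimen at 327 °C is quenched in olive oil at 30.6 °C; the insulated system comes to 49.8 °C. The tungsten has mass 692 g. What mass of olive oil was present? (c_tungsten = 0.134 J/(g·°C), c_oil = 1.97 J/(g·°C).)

Taking heat into each body as positive, Σ m c ΔT = 0:
692×0.134×(49.8 − 327) + m×1.97×(49.8 − 30.6) = 0
37.82 m = 25704
m = 25704/37.82 ≈ 679.6 g

m ≈ 680 g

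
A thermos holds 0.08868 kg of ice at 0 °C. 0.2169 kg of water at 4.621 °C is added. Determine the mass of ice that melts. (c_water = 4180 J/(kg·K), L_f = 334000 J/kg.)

m_melted ≈ 0.0125 kg

Cooling the water to 0 °C releases 0.2169×4180×4.621 = 4189.6 J.
Fully melting the ice requires m_ice L_f = 0.08868×334000 = 29619 J.
4189.6 J < 29619 J, so only part of the ice melts and the system sits at 0 °C.
m_melt = 4189.6 / L_f = 0.01254 kg.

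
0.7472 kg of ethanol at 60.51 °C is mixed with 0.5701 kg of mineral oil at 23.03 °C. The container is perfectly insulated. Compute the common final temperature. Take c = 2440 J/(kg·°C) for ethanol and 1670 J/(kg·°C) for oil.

T_f ≈ 47.7 °C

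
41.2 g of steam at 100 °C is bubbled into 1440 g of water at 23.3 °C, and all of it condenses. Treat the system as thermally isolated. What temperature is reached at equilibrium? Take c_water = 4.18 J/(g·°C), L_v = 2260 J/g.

T_f ≈ 40.5 °C

Sum of m c ΔT and latent-heat terms is zero:
latent heat released on condensation: 41.2·2260 = 93112
  condensed water 100 °C→T: 172.22(T − 100)
  water warms: 1440·4.18·(T − 23.3) = 6019.2(T − 23.3)
6191.4 T = 93112 + 17222 + 140247 = 250581
T ≈ 40.47 °C, under the boiling point, so the assumption holds.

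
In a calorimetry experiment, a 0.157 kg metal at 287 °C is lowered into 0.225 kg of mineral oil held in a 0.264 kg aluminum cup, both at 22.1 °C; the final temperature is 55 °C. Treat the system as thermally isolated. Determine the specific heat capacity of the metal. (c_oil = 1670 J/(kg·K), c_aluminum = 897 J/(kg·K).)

c ≈ 553 J/(kg·K)

Taking heat into each body as positive, Σ m c ΔT = 0:
0.157×c×(55 − 287) + 0.225×1670×(55 − 22.1) + 0.264×897×(55 − 22.1) = 0
-36.42 c = -20153
c = -20153/-36.42 ≈ 553.3 J/(kg·K)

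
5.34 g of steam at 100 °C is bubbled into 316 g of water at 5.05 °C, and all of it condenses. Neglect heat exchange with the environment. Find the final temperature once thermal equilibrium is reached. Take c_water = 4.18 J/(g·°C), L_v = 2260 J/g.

T_f ≈ 15.6 °C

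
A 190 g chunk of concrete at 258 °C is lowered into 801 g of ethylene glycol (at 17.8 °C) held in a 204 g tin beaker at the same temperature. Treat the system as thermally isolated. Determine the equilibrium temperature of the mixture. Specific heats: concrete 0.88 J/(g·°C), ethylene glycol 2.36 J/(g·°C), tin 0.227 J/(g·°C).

T_f ≈ 36.9 °C

Let T be the final temperature. ΣQ_i = 0:
190*0.88*(T − 258) + 801*2.36*(T − 17.8) + 204*0.227*(T − 17.8) = 0
(167.2 + 1890.4 + 46.31) T = 167.2*258 + 1890.4*17.8 + 46.31*17.8
T = 77610 / 2103.9 = 36.9 °C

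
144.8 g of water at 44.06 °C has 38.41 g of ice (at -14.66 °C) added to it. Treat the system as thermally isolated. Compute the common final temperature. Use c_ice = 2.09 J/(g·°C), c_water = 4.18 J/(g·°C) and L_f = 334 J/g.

Energy conservation, ΣQ = 0:
warm ice to 0 °C: 38.41×2.09×(0 − (-14.66)) = 1176.9
  latent heat to melt: 38.41×334 = 12829
  warm the meltwater: 160.55 T
  water cools: 144.8×4.18×(T − 44.06) = 605.26(T − 44.06)
765.82 T = 26668 − 14006 = 12662
T ≈ 16.53 °C. Since T > 0 °C, the all-ice-melts assumption holds.

T_f ≈ 16.5 °C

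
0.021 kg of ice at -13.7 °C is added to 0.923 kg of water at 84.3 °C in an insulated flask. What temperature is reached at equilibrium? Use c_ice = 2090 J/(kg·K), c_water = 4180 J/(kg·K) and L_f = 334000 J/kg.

T_f ≈ 80.5 °C

Net heat exchanged in the isolated system is zero:
ice -13.7→0 °C: 0.021×2090×13.7 = 601.29; latent heat to melt: 0.021×334000 = 7014; meltwater 0→T: 0.021×4180×T = 87.78 T; water cools: 0.923×4180×(T − 84.3) = 3858.1(T − 84.3)
3945.9 T = 325241 − 7615.3 = 317626
T ≈ 80.49 °C. Since T > 0 °C, the all-ice-melts assumption holds.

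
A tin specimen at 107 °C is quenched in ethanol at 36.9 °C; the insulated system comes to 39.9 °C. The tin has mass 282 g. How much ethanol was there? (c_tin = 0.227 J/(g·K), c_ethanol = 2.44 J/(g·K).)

m ≈ 587 g

Heat lost by the tin = heat gained by the ethanol:
282×0.227×(107 − 39.9) = m×2.44×(39.9 − 36.9)
7.32 m = 4295.3  ⇒  m ≈ 586.8 g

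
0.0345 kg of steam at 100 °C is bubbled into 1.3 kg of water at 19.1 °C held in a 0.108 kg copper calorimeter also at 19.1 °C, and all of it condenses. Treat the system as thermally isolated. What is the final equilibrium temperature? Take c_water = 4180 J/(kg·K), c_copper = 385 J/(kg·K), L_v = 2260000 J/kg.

T_f ≈ 35.1 °C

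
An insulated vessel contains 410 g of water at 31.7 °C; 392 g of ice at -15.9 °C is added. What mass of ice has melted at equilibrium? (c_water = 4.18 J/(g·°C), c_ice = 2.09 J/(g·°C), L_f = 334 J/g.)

Cooling the water to 0 °C releases 410·4.18·31.7 = 54327 J.
Of that, 392·2.09·15.9 = 13027 J goes to bring the ice to 0 °C, leaving 41301 J.
Fully melting the ice requires m_ice L_f = 392·334 = 130928 J.
That's not enough to melt it all — equilibrium is at 0 °C with ice remaining.
Mass melted = 41301/334 ≈ 123.7 g.

m_melted ≈ 124 g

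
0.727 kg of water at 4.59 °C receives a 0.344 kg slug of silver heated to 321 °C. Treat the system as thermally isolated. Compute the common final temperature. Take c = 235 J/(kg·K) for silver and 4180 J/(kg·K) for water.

Taking heat into each body as positive, Σ m c ΔT = 0:
0.344*235*(T − 321) + 0.727*4180*(T − 4.59) = 0
80.84(T − 321) + 3038.9(T − 4.59) = 0
3119.7 T = 39898
T = 39898/3119.7 ≈ 12.79 °C

T_f ≈ 12.8 °C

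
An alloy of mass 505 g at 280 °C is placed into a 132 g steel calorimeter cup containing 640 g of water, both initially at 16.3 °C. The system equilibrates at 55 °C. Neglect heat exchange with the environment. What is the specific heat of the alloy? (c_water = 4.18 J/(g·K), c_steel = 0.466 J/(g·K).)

c ≈ 0.932 J/(g·K)

Taking heat into each body as positive, Σ m c ΔT = 0:
505×c×(55 − 280) + 640×4.18×(55 − 16.3) + 132×0.466×(55 − 16.3) = 0
-113625 c = -105911
c = -105911/-113625 ≈ 0.9321 J/(g·K)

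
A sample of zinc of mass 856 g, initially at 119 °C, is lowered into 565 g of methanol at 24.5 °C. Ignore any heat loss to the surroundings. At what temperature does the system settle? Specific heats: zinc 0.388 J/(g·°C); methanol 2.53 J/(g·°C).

T_f ≈ 42.3 °C

With ΣQ=0 the equilibrium temperature is the m·c-weighted mean:
T_f = (332.13·119 + 1429.4·24.5) / (332.13 + 1429.4)
    = 74545 / 1761.6 ≈ 42.32 °C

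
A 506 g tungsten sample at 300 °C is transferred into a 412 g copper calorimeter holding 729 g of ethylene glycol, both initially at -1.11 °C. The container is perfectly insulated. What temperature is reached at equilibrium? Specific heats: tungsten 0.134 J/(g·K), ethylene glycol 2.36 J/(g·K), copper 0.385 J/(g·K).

T_f ≈ 9.4 °C

T_f is the heat-capacity-weighted average of the initial temperatures:
T_f = (67.8×300 + 1720.4×(-1.11) + 158.62×(-1.11)) / (67.8 + 1720.4 + 158.62)
    = 18255 / 1946.9 ≈ 9.38 °C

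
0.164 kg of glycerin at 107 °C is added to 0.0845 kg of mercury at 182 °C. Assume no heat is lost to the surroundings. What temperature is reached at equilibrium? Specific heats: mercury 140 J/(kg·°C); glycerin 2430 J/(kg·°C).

T_f ≈ 109.2 °C

Setting the total heat transfer to zero:
0.0845×140×(T − 182) + 0.164×2430×(T − 107) = 0
(11.83 + 398.52) T = 11.83×182 + 398.52×107
T = 44795 / 410.35 = 109 °C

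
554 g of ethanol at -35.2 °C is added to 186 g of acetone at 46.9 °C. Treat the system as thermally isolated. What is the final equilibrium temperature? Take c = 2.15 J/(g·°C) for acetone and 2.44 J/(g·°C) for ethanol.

Conservation of energy gives ΣQ = 0:
186×2.15×(T − 46.9) + 554×2.44×(T − (-35.2)) = 0
399.9(T − 46.9) + 1351.8(T − (-35.2)) = 0
1751.7 T = -28827
T = -28827/1751.7 ≈ -16.46 °C

T_f ≈ -16.5 °C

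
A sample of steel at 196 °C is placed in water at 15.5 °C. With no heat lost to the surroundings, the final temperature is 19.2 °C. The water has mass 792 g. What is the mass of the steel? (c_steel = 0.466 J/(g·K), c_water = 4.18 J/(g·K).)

Heat lost by the steel = heat gained by the water:
m·0.466·(196 − 19.2) = 792·4.18·(19.2 − 15.5)
82.39 m = 12249  ⇒  m ≈ 148.7 g

m ≈ 149 g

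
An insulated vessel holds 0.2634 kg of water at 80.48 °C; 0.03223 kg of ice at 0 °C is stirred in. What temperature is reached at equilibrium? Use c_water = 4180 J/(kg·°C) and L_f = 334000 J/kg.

T_f ≈ 63.0 °C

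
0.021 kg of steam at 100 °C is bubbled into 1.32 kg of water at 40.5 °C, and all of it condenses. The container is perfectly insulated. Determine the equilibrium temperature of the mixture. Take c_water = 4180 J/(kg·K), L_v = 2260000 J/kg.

Setting the total heat transfer to zero:
condense steam: −0.021·2260000 = −47460
  condensed water 100 °C→T: 87.78(T − 100)
  original water: 5517.6(T − 40.5)
5605.4 T = 47460 + 8778 + 223463 = 279701
T ≈ 49.90 °C, under the boiling point, so the assumption holds.

T_f ≈ 49.9 °C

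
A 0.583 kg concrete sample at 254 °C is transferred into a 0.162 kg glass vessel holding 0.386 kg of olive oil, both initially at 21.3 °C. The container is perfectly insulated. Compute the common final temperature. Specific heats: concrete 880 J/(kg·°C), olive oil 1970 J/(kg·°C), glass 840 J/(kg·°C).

T_f ≈ 106.0 °C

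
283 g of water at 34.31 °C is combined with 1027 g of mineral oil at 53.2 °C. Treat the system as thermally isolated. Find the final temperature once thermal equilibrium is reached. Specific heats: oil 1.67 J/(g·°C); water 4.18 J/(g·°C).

T_f ≈ 45.5 °C

With ΣQ=0 the equilibrium temperature is the m·c-weighted mean:
T_f = (1715.1×53.2 + 1182.9×34.31) / (1715.1 + 1182.9)
    = 131829 / 2898 ≈ 45.49 °C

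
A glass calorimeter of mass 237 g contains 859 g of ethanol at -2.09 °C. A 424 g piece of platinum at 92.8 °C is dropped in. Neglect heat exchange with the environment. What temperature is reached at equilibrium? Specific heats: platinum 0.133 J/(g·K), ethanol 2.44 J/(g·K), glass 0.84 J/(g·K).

T_f ≈ 0.2 °C

Setting the total heat transfer to zero:
424·0.133·(T − 92.8) + 859·2.44·(T − (-2.09)) + 237·0.84·(T − (-2.09)) = 0
2351.4 T = 436.54
T ≈ 0.19 °C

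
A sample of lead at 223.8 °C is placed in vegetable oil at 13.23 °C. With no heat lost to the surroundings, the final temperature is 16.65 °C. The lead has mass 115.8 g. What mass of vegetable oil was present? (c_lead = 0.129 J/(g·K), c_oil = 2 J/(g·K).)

m ≈ 452 g

|Q_lead| = |Q_oil|:
115.8·0.129·(223.8 − 16.65) = m·2·(16.65 − 13.23)
6.84 m = 3094.4  ⇒  m ≈ 452.4 g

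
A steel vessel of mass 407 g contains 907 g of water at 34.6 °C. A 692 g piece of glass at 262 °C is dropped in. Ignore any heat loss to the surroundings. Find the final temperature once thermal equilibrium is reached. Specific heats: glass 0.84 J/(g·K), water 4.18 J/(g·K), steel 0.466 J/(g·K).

T_f ≈ 63.6 °C

Setting the total heat transfer to zero:
692·0.84·(T − 262) + 907·4.18·(T − 34.6) + 407·0.466·(T − 34.6) = 0
(581.28 + 3791.3 + 189.66) T = 581.28·262 + 3791.3·34.6 + 189.66·34.6
T = 290035 / 4562.2 = 63.6 °C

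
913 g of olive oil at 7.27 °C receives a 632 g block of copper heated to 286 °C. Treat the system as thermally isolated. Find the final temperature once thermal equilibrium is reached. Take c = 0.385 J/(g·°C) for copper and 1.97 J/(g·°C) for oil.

Energy conservation, ΣQ = 0:
632·0.385·(T − 286) + 913·1.97·(T − 7.27) = 0
243.32(T − 286) + 1798.6(T − 7.27) = 0
2041.9 T = 82665
T = 82665 / 2041.9 = 40.5 °C

T_f ≈ 40.5 °C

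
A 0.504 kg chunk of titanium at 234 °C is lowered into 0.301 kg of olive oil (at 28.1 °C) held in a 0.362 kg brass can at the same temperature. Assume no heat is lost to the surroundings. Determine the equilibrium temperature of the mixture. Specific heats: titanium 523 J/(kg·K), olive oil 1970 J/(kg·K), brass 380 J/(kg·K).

Setting the total heat transfer to zero:
0.504*523*(T − 234) + 0.301*1970*(T − 28.1) + 0.362*380*(T − 28.1) = 0
994.12 T = 82208
T = 82208 / 994.12 = 82.7 °C

T_f ≈ 82.7 °C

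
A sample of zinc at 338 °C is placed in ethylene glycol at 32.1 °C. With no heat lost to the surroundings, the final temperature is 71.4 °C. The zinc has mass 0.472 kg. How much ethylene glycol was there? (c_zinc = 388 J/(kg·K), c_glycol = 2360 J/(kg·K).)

|Q_zinc| = |Q_glycol|:
0.472·388·(338 − 71.4) = m·2360·(71.4 − 32.1)
92748 m = 48824  ⇒  m ≈ 0.5264 kg

m ≈ 0.526 kg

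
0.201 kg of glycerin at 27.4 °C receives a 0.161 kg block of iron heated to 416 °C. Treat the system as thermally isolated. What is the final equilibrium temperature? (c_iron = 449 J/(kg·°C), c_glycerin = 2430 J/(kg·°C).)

T_f ≈ 77.5 °C

Setting the total heat transfer to zero:
0.161·449·(T − 416) + 0.201·2430·(T − 27.4) = 0
(72.29 + 488.43) T = 72.29·416 + 488.43·27.4
T = 43455 / 560.72 = 77.5 °C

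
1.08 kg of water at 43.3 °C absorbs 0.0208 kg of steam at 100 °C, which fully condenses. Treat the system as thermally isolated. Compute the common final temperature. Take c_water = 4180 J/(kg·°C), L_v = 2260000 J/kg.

Taking heat into each body as positive, Σ m c ΔT = 0:
latent heat released on condensation: 0.0208·2260000 = 47008
  condensate cools 100→T: 0.0208·4180·(T − 100) = 86.94(T − 100)
  original water: 4514.4(T − 43.3)
4601.3 T = 47008 + 8694.4 + 195474 = 251176
T ≈ 54.59 °C, under the boiling point, so the assumption holds.

T_f ≈ 54.6 °C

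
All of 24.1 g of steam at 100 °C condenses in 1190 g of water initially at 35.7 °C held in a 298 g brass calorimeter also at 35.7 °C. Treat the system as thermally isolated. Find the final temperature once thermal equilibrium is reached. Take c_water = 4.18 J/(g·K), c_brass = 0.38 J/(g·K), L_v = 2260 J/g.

Net heat exchanged in the isolated system is zero:
steam→water at 100 °C releases m L_v = 24.1×2260 = 54466; condensate cools 100→T: 24.1×4.18×(T − 100) = 100.74(T − 100); original water: 4974.2(T − 35.7); cup: 113.24(T − 35.7)
5188.2 T = 54466 + 10074 + 181622 = 246161
T ≈ 47.45 °C — below 100 °C, confirming all the steam condensed.

T_f ≈ 47.4 °C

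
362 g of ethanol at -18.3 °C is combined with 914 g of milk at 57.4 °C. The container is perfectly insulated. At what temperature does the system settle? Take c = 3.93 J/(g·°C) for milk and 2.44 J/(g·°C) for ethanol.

T_f ≈ 42.5 °C

|Q_milk| = |Q_ethanol|:
914×3.93×(57.4 − T) = 362×2.44×(T − (-18.3))
3592(57.4 − T) = 883.28(T − (-18.3))
4475.3 T = 190018  ⇒  T ≈ 42.46 °C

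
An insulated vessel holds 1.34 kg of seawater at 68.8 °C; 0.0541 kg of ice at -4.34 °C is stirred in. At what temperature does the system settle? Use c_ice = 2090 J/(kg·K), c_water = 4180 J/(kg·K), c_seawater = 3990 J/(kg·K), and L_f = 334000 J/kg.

T_f ≈ 62.7 °C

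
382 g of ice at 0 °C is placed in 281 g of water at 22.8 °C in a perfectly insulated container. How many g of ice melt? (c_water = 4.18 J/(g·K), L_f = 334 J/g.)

Cooling the water to 0 °C releases 281×4.18×22.8 = 26780 J.
To melt every bit of ice: 382×334 = 127588 J.
That's not enough to melt it all — equilibrium is at 0 °C with ice remaining.
m_melted×334 = 26780  ⇒  m_melted ≈ 80.18 g.

m_melted ≈ 80.2 g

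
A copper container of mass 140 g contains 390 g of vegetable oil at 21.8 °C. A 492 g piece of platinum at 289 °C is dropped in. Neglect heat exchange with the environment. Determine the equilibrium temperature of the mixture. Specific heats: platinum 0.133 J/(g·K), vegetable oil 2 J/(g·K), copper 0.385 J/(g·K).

T_f = Σ m_i c_i T_i / Σ m_i c_i:
T_f = (65.44×289 + 780×21.8 + 53.9×21.8) / (65.44 + 780 + 53.9)
    = 37090 / 899.34 ≈ 41.24 °C

T_f ≈ 41.2 °C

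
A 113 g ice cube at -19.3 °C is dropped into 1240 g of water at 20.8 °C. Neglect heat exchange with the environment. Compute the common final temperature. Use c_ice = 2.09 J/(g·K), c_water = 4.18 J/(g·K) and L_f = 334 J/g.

Sum of m c ΔT and latent-heat terms is zero:
warm ice to 0 °C: 113·2.09·(0 − (-19.3)) = 4558.1; melt ice: 113·334 = 37742; warm the meltwater: 472.34 T; water: 5183.2(T − 20.8)
5655.5 T = 107811 − 42300 = 65510
T ≈ 11.58 °C (positive, so assuming full melt was valid).

T_f ≈ 11.6 °C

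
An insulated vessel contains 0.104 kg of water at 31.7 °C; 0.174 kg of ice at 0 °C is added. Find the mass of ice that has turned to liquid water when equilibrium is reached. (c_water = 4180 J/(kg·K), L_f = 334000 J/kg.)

Water can give up m c ΔT = 0.104×4180×31.7 = 13781 J before reaching 0 °C.
Fully melting the ice requires m_ice L_f = 0.174×334000 = 58116 J.
13781 J < 58116 J, so only part of the ice melts and the system sits at 0 °C.
m_melted×334000 = 13781  ⇒  m_melted ≈ 0.04126 kg.

m_melted ≈ 0.0413 kg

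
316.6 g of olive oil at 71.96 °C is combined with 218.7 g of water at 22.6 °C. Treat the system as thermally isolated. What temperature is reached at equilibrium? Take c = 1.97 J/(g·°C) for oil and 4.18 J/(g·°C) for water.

T_f ≈ 42.6 °C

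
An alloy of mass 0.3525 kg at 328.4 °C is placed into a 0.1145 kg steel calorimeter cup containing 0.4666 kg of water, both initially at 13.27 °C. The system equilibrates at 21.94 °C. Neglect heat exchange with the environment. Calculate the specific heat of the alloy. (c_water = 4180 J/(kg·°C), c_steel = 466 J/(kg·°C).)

c ≈ 161 J/(kg·°C)

Energy conservation, ΣQ = 0:
0.3525×c×(21.94 − 328.4) + 0.4666×4180×(21.94 − 13.27) + 0.1145×466×(21.94 − 13.27) = 0
-108.03 c = -17372
c = -17372/-108.03 ≈ 160.8 J/(kg·°C)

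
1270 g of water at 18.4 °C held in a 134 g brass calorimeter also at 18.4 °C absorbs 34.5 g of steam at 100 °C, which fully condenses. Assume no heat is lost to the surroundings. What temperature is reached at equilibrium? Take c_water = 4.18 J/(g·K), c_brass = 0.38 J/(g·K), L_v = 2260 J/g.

Energy balance with sensible and latent terms:
condense steam: −34.5·2260 = −77970; condensed water 100 °C→T: 144.21(T − 100); original water: 5308.6(T − 18.4); brass cup: 134·0.38·(T − 18.4) = 50.92(T − 18.4)
5503.7 T = 77970 + 14421 + 98615 = 191006
T ≈ 34.70 °C, under the boiling point, so the assumption holds.

T_f ≈ 34.7 °C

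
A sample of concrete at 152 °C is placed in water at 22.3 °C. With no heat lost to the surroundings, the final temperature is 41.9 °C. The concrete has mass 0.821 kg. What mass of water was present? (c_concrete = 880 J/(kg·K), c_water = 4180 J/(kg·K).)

m ≈ 0.971 kg

Energy conservation, ΣQ = 0:
0.821·880·(41.9 − 152) + m·4180·(41.9 − 22.3) = 0
81928 m = 79545
m = 79545/81928 ≈ 0.9709 kg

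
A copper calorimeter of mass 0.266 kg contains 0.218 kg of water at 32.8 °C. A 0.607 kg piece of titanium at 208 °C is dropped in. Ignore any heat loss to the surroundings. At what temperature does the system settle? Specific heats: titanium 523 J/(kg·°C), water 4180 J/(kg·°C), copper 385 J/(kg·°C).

T_f ≈ 74.6 °C

Taking heat into each body as positive, Σ m c ΔT = 0:
0.607·523·(T − 208) + 0.218·4180·(T − 32.8) + 0.266·385·(T − 32.8) = 0
(317.46 + 911.24 + 102.41) T = 317.46·208 + 911.24·32.8 + 102.41·32.8
T = 99280 / 1331.1 = 74.6 °C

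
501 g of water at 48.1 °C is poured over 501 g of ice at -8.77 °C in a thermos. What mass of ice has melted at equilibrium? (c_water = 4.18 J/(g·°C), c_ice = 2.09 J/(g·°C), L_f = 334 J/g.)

Cooling the water to 0 °C releases 501·4.18·48.1 = 100730 J.
Of that, 501·2.09·8.77 = 9183 J goes to bring the ice to 0 °C, leaving 91547 J.
To melt every bit of ice: 501·334 = 167334 J.
That's not enough to melt it all — equilibrium is at 0 °C with ice remaining.
Mass melted = 91547/334 ≈ 274.1 g.

m_melted ≈ 274 g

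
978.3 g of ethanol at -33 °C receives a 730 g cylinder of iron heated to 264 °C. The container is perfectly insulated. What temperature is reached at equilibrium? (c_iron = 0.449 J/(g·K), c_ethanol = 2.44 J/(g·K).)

T_f ≈ 2.9 °C

Setting the total heat transfer to zero:
730·0.449·(T − 264) + 978.3·2.44·(T − (-33)) = 0
327.77(T − 264) + 2387.1(T − (-33)) = 0
(327.77 + 2387.1) T = 327.77·264 + 2387.1·(-33)
T = 7758.6/2714.8 ≈ 2.86 °C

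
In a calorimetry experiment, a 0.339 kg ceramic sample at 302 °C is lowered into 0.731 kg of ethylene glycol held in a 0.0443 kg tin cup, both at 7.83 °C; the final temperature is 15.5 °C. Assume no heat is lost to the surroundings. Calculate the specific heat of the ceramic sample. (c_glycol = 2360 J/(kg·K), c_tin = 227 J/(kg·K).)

Taking heat into each body as positive, Σ m c ΔT = 0:
0.339·c·(15.5 − 302) + 0.731·2360·(15.5 − 7.83) + 0.0443·227·(15.5 − 7.83) = 0
-97.12 c = -13309
c = -13309/-97.12 ≈ 137 J/(kg·K)

c ≈ 137 J/(kg·K)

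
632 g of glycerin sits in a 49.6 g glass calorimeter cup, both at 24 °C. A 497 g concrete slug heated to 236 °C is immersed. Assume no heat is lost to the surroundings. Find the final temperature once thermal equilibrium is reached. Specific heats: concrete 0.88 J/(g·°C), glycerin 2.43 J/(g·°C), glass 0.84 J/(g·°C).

T_f ≈ 70.0 °C

Let T be the final temperature. ΣQ_i = 0:
497*0.88*(T − 236) + 632*2.43*(T − 24) + 49.6*0.84*(T − 24) = 0
437.36(T − 236) + 1535.8(T − 24) + 41.66(T − 24) = 0
2014.8 T = 141075
T = 141075 / 2014.8 = 70 °C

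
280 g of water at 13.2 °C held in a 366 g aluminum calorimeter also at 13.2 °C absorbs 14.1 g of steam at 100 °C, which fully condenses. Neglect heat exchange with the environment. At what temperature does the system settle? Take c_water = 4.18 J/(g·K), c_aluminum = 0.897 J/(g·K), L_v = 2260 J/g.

T_f ≈ 36.9 °C

Energy conservation, ΣQ = 0:
latent heat released on condensation: 14.1·2260 = 31866; condensed water 100 °C→T: 58.94(T − 100); original water: 1170.4(T − 13.2); aluminum cup: 366·0.897·(T − 13.2) = 328.3(T − 13.2)
1557.6 T = 31866 + 5893.8 + 19783 = 57543
T ≈ 36.94 °C, under the boiling point, so the assumption holds.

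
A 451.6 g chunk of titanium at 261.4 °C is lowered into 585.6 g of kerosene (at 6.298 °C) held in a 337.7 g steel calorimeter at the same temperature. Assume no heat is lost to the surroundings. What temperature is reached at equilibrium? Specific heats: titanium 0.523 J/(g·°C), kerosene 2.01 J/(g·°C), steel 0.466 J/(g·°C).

T_f ≈ 44.7 °C

Conservation of energy gives ΣQ = 0:
451.6·0.523·(T − 261.4) + 585.6·2.01·(T − 6.298) + 337.7·0.466·(T − 6.298) = 0
236.19(T − 261.4) + 1177.1(T − 6.298) + 157.37(T − 6.298) = 0
1570.6 T = 70143
T = 70143 / 1570.6 = 44.7 °C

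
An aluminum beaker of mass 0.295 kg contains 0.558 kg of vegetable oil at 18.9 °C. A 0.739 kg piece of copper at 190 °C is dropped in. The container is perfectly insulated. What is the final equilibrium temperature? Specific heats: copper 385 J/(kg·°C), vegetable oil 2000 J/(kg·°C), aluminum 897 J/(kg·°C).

Setting the total heat transfer to zero:
0.739·385·(T − 190) + 0.558·2000·(T − 18.9) + 0.295·897·(T − 18.9) = 0
1665.1 T = 80151
T ≈ 48.14 °C

T_f ≈ 48.1 °C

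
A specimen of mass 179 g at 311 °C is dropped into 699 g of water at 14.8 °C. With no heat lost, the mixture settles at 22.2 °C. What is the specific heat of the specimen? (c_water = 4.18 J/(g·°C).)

c ≈ 0.418 J/(g·°C)

Let T be the final temperature. ΣQ_i = 0:
179×c×(22.2 − 311) + 699×4.18×(22.2 − 14.8) = 0
-51695 c = -21621
c = -21621/-51695 ≈ 0.4182 J/(g·°C)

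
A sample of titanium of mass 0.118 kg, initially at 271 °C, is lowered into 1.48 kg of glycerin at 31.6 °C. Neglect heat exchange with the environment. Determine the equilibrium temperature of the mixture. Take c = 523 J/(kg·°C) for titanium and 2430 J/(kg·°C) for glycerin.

T_f ≈ 35.6 °C

Set heat shed by the hot body equal to heat absorbed by the cold body:
0.118×523×(271 − T) = 1.48×2430×(T − 31.6)
61.71(271 − T) = 3596.4(T − 31.6)
3658.1 T = 130371  ⇒  T ≈ 35.64 °C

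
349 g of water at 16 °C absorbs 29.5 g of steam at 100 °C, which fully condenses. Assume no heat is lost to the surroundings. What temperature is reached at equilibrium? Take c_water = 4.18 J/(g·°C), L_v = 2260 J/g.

T_f ≈ 64.7 °C

Let T be the final temperature. ΣQ_i = 0:
latent heat released on condensation: 29.5·2260 = 66670
  condensed water 100 °C→T: 123.31(T − 100)
  water warms: 349·4.18·(T − 16) = 1458.8(T − 16)
1582.1 T = 66670 + 12331 + 23341 = 102342
T ≈ 64.69 °C (< 100 °C, so full condensation is consistent).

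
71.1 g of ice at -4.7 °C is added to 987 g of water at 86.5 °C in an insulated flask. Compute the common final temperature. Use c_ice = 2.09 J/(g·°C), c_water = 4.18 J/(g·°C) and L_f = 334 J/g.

T_f ≈ 75.2 °C

Net heat exchanged in the isolated system is zero:
ice -4.7→0 °C: 71.1·2.09·4.7 = 698.42
  melt ice: 71.1·334 = 23747
  warm the meltwater: 297.2 T
  water cools: 987·4.18·(T − 86.5) = 4125.7(T − 86.5)
4422.9 T = 356870 − 24446 = 332424
T ≈ 75.16 °C — above 0 °C, consistent with complete melting.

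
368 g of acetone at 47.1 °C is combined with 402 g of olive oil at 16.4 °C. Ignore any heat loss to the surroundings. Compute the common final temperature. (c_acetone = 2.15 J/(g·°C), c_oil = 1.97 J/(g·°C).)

T_f ≈ 31.7 °C

With ΣQ=0 the equilibrium temperature is the m·c-weighted mean:
T_f = (791.2*47.1 + 791.94*16.4) / (791.2 + 791.94)
    = 50253 / 1583.1 ≈ 31.74 °C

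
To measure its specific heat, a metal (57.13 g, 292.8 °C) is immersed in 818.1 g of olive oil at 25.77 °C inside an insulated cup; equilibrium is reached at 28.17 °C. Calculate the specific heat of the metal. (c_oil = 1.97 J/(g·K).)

Let T be the final temperature. ΣQ_i = 0:
57.13·c·(28.17 − 292.8) + 818.1·1.97·(28.17 − 25.77) = 0
-15118 c = -3868
c = -3868/-15118 ≈ 0.2558 J/(g·K)

c ≈ 0.256 J/(g·K)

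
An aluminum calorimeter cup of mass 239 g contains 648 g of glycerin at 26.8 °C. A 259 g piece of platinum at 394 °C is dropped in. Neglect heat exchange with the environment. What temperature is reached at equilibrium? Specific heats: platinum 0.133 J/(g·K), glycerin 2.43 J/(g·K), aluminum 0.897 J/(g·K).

T_f ≈ 33.7 °C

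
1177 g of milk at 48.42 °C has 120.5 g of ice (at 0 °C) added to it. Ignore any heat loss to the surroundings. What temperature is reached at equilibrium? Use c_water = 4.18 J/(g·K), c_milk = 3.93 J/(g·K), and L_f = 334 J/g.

T_f ≈ 35.8 °C

Conservation of energy gives ΣQ = 0:
melt ice: 120.5·334 = 40247; warm the meltwater: 503.69 T; milk: 4625.6(T − 48.42)
5129.3 T = 223972 − 40247 = 183725
T ≈ 35.82 °C (positive, so assuming full melt was valid).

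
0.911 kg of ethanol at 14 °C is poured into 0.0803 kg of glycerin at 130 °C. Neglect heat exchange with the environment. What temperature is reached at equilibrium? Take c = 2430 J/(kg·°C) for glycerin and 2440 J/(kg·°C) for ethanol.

|Q_glycerin| = |Q_ethanol|:
0.0803·2430·(130 − T) = 0.911·2440·(T − 14)
195.13(130 − T) = 2222.8(T − 14)
2418 T = 56487  ⇒  T ≈ 23.36 °C

T_f ≈ 23.4 °C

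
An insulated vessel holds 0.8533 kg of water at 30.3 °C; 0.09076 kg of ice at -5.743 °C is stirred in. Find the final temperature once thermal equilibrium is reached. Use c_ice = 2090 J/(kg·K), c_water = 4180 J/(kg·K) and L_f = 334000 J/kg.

T_f ≈ 19.4 °C

Conservation of energy gives ΣQ = 0:
ice -5.743→0 °C: 0.09076·2090·5.743 = 1089.4; fusion: m_ice L_f = 0.09076·334000 = 30314; meltwater 0→T: 0.09076·4180·T = 379.38 T; water cools: 0.8533·4180·(T − 30.3) = 3566.8(T − 30.3)
3946.2 T = 108074 − 31403 = 76671
T ≈ 19.43 °C (positive, so assuming full melt was valid).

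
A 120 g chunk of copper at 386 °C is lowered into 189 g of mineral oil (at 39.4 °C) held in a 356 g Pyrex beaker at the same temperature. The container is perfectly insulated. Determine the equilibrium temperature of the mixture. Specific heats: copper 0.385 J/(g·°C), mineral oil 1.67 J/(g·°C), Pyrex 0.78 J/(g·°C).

T_f ≈ 64.4 °C

Conservation of energy gives ΣQ = 0:
120*0.385*(T − 386) + 189*1.67*(T − 39.4) + 356*0.78*(T − 39.4) = 0
46.2(T − 386) + 315.63(T − 39.4) + 277.68(T − 39.4) = 0
(46.2 + 315.63 + 277.68) T = 46.2*386 + 315.63*39.4 + 277.68*39.4
T = 41210 / 639.51 = 64.4 °C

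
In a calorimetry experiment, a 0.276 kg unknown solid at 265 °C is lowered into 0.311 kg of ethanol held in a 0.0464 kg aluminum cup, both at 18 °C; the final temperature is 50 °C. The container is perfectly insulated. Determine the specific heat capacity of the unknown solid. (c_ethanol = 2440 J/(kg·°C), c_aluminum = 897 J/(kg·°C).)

c ≈ 432 J/(kg·°C)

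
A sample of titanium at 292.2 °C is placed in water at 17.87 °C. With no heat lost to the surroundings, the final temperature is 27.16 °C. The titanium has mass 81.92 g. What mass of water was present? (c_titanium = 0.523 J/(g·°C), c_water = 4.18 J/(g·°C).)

m ≈ 292 g

|Q_titanium| = |Q_water|:
81.92×0.523×(292.2 − 27.16) = m×4.18×(27.16 − 17.87)
38.83 m = 11355  ⇒  m ≈ 292.4 g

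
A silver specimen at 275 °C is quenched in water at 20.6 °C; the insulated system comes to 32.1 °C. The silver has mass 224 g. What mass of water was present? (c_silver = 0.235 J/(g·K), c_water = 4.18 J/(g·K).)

|Q_silver| = |Q_water|:
224×0.235×(275 − 32.1) = m×4.18×(32.1 − 20.6)
48.07 m = 12786  ⇒  m ≈ 266 g

m ≈ 266 g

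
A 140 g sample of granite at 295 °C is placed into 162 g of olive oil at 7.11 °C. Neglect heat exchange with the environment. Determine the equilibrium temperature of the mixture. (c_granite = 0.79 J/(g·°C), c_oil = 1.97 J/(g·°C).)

Setting the total heat transfer to zero:
140*0.79*(T − 295) + 162*1.97*(T − 7.11) = 0
110.6(T − 295) + 319.14(T − 7.11) = 0
(110.6 + 319.14) T = 110.6*295 + 319.14*7.11
T ≈ 81.20 °C

T_f ≈ 81.2 °C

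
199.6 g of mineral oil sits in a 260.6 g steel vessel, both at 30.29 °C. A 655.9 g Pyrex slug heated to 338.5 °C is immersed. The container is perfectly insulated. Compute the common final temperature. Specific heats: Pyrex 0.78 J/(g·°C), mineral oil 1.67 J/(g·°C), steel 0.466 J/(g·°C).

T_f ≈ 193.5 °C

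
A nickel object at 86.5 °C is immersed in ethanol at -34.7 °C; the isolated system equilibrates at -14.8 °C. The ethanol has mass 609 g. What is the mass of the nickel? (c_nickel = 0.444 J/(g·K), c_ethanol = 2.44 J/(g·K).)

Heat lost by the nickel = heat gained by the ethanol:
m×0.444×(86.5 − -14.8) = 609×2.44×(-14.8 − (-34.7))
44.98 m = 29571  ⇒  m ≈ 657.5 g

m ≈ 657 g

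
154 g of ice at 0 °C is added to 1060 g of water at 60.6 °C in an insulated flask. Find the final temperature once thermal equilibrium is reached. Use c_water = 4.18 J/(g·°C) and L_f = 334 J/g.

T_f ≈ 42.8 °C

Conservation of energy gives ΣQ = 0:
melt ice: 154×334 = 51436; warm the meltwater: 643.72 T; water cools: 1060×4.18×(T − 60.6) = 4430.8(T − 60.6)
5074.5 T = 268506 − 51436 = 217070
T ≈ 42.78 °C. Since T > 0 °C, the all-ice-melts assumption holds.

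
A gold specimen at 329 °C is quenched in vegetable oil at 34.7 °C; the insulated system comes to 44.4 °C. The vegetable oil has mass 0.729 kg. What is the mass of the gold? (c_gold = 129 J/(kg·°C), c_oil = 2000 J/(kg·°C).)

|Q_gold| = |Q_oil|:
m·129·(329 − 44.4) = 0.729·2000·(44.4 − 34.7)
36713 m = 14143  ⇒  m ≈ 0.3852 kg

m ≈ 0.385 kg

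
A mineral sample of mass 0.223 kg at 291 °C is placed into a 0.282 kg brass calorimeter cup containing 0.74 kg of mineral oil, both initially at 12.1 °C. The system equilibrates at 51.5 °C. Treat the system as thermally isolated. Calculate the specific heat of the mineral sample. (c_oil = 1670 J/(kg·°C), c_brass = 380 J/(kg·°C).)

Heat gained plus heat lost sum to zero:
0.223·c·(51.5 − 291) + 0.74·1670·(51.5 − 12.1) + 0.282·380·(51.5 − 12.1) = 0
-53.41 c = -52913
c = -52913/-53.41 ≈ 990.7 J/(kg·°C)

c ≈ 991 J/(kg·°C)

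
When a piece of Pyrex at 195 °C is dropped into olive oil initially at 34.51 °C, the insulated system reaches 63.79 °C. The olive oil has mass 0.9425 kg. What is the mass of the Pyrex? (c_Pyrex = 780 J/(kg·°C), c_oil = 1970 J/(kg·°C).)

Energy conservation, ΣQ = 0:
m×780×(63.79 − 195) + 0.9425×1970×(63.79 − 34.51) = 0
-102344 m = -54365
m = -54365/-102344 ≈ 0.5312 kg

m ≈ 0.531 kg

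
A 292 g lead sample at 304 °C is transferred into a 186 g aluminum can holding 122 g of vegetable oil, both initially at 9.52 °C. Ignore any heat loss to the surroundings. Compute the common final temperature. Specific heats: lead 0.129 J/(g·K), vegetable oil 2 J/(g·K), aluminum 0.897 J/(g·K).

T_f ≈ 34.3 °C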